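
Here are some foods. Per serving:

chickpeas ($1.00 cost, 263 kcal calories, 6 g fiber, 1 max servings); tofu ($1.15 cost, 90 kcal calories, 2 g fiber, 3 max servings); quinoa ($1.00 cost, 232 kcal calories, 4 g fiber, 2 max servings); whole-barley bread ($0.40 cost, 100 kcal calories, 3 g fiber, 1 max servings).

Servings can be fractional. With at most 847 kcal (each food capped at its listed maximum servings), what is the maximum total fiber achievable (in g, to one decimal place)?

18.7 g

Fiber per kcal: whole-barley bread 0.03, chickpeas 0.02281, tofu 0.02222, quinoa 0.01724.
Take 1 serving of whole-barley bread: uses 100 kcal, +3.0 g fiber (running total 3.0 g).
Take 1 serving of chickpeas: uses 263 kcal, +6.0 g fiber (running total 9.0 g).
Take 3 servings of tofu: uses 270 kcal, +6.0 g fiber (running total 15.0 g).
Take 0.9224 servings of quinoa: uses 214 kcal, +3.7 g fiber (running total 18.7 g).
Filling greedily by fiber-per-kcal is optimal for one linear limit, giving 18.7 g.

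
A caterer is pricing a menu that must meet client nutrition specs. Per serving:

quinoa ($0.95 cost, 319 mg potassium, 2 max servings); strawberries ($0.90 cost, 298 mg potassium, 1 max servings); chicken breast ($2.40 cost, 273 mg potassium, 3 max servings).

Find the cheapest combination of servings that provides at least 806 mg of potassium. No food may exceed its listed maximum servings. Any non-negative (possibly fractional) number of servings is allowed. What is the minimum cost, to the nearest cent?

$2.41

Cost per mg of potassium: quinoa $0.0030, strawberries $0.0030, chicken breast $0.0088.
Take 2 servings of quinoa: +638.0 mg potassium for $1.90 (total $1.90, still need 168.0 mg).
Take 0.5638 servings of strawberries: +168.0 mg potassium for $0.51 (total $2.41, still need 0.0 mg).
Filling from the cheapest source first is optimal under one linear minimum: $2.41.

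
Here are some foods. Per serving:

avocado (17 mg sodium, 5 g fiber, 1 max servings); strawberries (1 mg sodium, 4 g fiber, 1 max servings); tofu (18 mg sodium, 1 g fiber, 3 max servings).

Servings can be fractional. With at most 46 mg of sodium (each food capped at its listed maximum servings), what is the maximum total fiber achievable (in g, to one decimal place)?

10.6 g

Fiber per mg sodium: strawberries 4, avocado 0.2941, tofu 0.05556.
Take 1 serving of strawberries: uses 1 mg sodium, +4.0 g fiber (running total 4.0 g).
Take 1 serving of avocado: uses 17 mg sodium, +5.0 g fiber (running total 9.0 g).
Take 1.556 servings of tofu: uses 28 mg sodium, +1.6 g fiber (running total 10.6 g).
Filling greedily by fiber-per-mg sodium is optimal for one linear limit, giving 10.6 g.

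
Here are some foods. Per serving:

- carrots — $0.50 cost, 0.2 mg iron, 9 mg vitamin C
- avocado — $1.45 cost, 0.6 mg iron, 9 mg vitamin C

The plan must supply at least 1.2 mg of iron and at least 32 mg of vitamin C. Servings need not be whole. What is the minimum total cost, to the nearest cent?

$2.94

At the optimum either one food covers both requirements or two foods hit both targets exactly; no other combination can be cheaper.
carrots only: max(1.2/0.2, 32/9) = 6 servings → $3.00.
avocado only: max(1.2/0.6, 32/9) = 3.556 servings → $5.16.
carrots + avocado with both tight: 2.333 servings and 1.222 servings → $2.94.
The minimum over all feasible corners is $2.94.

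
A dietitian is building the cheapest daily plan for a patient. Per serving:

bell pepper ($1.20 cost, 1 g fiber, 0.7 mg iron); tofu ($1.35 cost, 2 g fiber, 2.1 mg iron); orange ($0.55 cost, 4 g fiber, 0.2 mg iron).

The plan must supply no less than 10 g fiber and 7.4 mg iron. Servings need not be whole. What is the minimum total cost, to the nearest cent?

A basic optimal solution has at most two foods positive. Try each food alone and each pair with both targets met exactly.
bell pepper only: max(10/1, 7.4/0.7) = 10.57 servings → $12.69.
tofu only: max(10/2, 7.4/2.1) = 5 servings → $6.75.
orange only: max(10/4, 7.4/0.2) = 37 servings → $20.35.
bell pepper + tofu with both tight: 8.857 servings and 0.5714 servings → $11.40.
bell pepper + orange: intersection lies outside the first quadrant.
tofu + orange with both tight: 3.45 servings and 0.775 servings → $5.08.
Cheapest feasible corner: $5.08.

$5.08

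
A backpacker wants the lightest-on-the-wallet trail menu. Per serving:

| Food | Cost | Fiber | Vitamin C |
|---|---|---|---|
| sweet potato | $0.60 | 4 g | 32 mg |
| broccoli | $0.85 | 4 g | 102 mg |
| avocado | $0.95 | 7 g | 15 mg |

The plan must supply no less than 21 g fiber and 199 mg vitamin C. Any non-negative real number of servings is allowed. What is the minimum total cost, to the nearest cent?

$3.26

Compare the cost at each extreme point of the feasible region.
sweet potato only: max(21/4, 199/32) = 6.219 servings → $3.73.
broccoli only: max(21/4, 199/102) = 5.25 servings → $4.46.
avocado only: max(21/7, 199/15) = 13.27 servings → $12.60.
sweet potato + broccoli with both tight: 4.807 servings and 0.4429 servings → $3.26.
sweet potato + avocado with both targets exact would need a negative amount; discard.
broccoli + avocado with both tight: 1.648 servings and 2.058 servings → $3.36.
Cheapest feasible corner: $3.26.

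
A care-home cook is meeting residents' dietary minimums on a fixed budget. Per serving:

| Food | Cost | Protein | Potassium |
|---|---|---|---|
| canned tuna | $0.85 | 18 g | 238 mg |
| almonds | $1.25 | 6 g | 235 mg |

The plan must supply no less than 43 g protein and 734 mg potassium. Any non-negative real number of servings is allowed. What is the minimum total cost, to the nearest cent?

This is a tiny linear program; its minimum lies at a vertex of the feasible set. List the vertices and price them.
canned tuna only: max(43/18, 734/238) = 3.084 servings → $2.62.
almonds only: max(43/6, 734/235) = 7.167 servings → $8.96.
canned tuna + almonds with both tight: 2.035 servings and 1.063 servings → $3.06.
So the least-cost plan costs $2.62.

$2.62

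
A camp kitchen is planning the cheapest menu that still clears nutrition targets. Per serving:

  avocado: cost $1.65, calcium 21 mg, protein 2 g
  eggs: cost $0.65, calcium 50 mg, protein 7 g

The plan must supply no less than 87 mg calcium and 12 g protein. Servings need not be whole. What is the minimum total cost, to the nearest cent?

Minimising a linear cost over {calcium ≥ 87, protein ≥ 12, servings ≥ 0} — the optimum is at a vertex, using one or two foods.
avocado only: max(87/21, 12/2) = 6 servings → $9.90.
eggs only: max(87/50, 12/7) = 1.74 servings → $1.13.
avocado + eggs with both tight: 0.1915 servings and 1.66 servings → $1.39.
So the least-cost plan costs $1.13.

$1.13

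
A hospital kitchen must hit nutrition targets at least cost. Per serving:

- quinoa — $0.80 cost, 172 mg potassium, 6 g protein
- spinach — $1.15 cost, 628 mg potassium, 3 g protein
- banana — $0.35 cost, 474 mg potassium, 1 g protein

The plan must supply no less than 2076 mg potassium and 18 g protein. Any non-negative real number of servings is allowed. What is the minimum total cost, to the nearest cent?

$3.16

Compare the cost at each extreme point of the feasible region.
quinoa only: max(2076/172, 18/6) = 12.07 servings → $9.66.
spinach only: max(2076/628, 18/3) = 6 servings → $6.90.
banana only: max(2076/474, 18/1) = 18 servings → $6.30.
quinoa + spinach with both tight: 1.561 servings and 2.878 servings → $4.56.
quinoa + banana with both tight: 2.416 servings and 3.503 servings → $3.16.
spinach + banana: intersection lies outside the first quadrant.
So the least-cost plan costs $3.16.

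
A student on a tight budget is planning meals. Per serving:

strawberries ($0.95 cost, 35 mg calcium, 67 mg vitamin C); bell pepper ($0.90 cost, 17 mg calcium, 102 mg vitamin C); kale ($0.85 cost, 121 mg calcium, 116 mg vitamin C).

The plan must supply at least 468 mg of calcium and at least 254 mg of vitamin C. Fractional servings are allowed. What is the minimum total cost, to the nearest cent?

Minimising a linear cost over {calcium ≥ 468, vitamin C ≥ 254, servings ≥ 0} — the optimum is at a vertex, using one or two foods.
strawberries only: max(468/35, 254/67) = 13.37 servings → $12.70.
bell pepper only: max(468/17, 254/102) = 27.53 servings → $24.78.
kale only: max(468/121, 254/116) = 3.868 servings → $3.29.
strawberries + bell pepper with both targets exact would need a negative amount; discard.
strawberries + kale with both targets exact would need a negative amount; discard.
bell pepper + kale with both targets exact would need a negative amount; discard.
The minimum over all feasible corners is $3.29.

$3.29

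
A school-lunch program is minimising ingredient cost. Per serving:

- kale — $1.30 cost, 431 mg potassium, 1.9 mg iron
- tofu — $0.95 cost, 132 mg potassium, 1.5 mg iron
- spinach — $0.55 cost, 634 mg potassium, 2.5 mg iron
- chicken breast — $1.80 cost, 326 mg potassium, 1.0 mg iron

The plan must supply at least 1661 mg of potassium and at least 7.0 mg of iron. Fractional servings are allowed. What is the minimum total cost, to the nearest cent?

At the optimum either one food covers both requirements or two foods hit both targets exactly; no other combination can be cheaper.
kale only: max(1661/431, 7.0/1.9) = 3.854 servings → $5.01.
tofu only: max(1661/132, 7.0/1.5) = 12.58 servings → $11.95.
spinach only: max(1661/634, 7.0/2.5) = 2.8 servings → $1.54.
chicken breast only: max(1661/326, 7.0/1.0) = 7 servings → $12.60.
kale + tofu: intersection lies outside the first quadrant.
kale + spinach with both tight: 2.246 servings and 1.093 servings → $3.52.
kale + chicken breast with both tight: 3.296 servings and 0.7373 servings → $5.61.
tofu + spinach with both tight: 0.4597 servings and 2.524 servings → $1.83.
tofu + chicken breast with both tight: 1.739 servings and 4.391 servings → $9.56.
spinach + chicken breast: intersection lies outside the first quadrant.
The minimum over all feasible corners is $1.54.

$1.54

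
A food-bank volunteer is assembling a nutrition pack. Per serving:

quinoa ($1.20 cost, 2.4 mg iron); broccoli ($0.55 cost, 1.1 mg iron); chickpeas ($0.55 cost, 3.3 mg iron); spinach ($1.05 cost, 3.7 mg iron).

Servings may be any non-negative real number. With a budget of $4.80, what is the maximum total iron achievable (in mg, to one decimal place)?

Iron per dollar: chickpeas 6, spinach 3.524, quinoa 2, broccoli 2.
With no serving limits, spend the whole cost allowance on chickpeas: $4.80 / $0.55 × 3.3 mg = 28.8 mg.

28.8 mg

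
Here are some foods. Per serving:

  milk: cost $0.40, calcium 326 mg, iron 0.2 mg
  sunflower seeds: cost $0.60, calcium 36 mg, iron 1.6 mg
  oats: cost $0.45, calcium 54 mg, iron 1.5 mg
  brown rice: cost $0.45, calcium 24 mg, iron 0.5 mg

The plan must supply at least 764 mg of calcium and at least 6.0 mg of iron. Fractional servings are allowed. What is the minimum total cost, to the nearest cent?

$2.38

The cheapest plan sits at a corner of the feasible region — with two constraints it uses at most two foods.
milk only: max(764/326, 6.0/0.2) = 30 servings → $12.00.
sunflower seeds only: max(764/36, 6.0/1.6) = 21.22 servings → $12.73.
oats only: max(764/54, 6.0/1.5) = 14.15 servings → $6.37.
brown rice only: max(764/24, 6.0/0.5) = 31.83 servings → $14.32.
milk + sunflower seeds with both tight: 1.956 servings and 3.505 servings → $2.89.
milk + oats with both tight: 1.719 servings and 3.771 servings → $2.38.
milk + brown rice with both tight: 1.504 servings and 11.4 servings → $5.73.
sunflower seeds + oats: the both-tight solution has a negative serving — not a feasible corner.
sunflower seeds + brown rice: intersection lies outside the first quadrant.
oats + brown rice: intersection lies outside the first quadrant.
Cheapest feasible corner: $2.38.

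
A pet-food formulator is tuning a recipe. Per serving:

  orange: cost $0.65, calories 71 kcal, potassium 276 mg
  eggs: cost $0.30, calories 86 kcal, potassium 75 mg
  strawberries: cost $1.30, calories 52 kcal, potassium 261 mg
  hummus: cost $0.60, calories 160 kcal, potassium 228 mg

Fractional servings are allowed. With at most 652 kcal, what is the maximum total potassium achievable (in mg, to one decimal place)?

Potassium per kcal: strawberries 5.019, orange 3.887, hummus 1.425, eggs 0.8721.
With no serving limits, spend the whole calories allowance on strawberries: 652 kcal / 52 kcal × 261 mg = 3272.5 mg.

3272.5 mg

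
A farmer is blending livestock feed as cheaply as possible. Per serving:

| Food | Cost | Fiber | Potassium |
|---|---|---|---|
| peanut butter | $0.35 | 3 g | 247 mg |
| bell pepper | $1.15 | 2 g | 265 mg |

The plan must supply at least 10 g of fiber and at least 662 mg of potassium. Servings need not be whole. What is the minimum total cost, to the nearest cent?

$1.17

peanut butter only: max(10/3, 662/247) = 3.333 servings → $1.17.
bell pepper only: max(10/2, 662/265) = 5 servings → $5.75.
peanut butter + bell pepper: intersection lies outside the first quadrant.
Cheapest feasible corner: $1.17.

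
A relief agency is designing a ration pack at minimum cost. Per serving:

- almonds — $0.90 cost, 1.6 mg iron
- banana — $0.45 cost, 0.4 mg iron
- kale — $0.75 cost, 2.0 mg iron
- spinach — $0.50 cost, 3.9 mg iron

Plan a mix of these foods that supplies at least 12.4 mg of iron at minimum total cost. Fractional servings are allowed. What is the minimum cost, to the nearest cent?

Cost per mg of iron: spinach $0.1282, kale $0.3750, almonds $0.5625, banana $1.1250.
With no serving limits, use only spinach: 12.4 mg / 3.9 mg = 3.179 servings × $0.50 = $1.59.

$1.59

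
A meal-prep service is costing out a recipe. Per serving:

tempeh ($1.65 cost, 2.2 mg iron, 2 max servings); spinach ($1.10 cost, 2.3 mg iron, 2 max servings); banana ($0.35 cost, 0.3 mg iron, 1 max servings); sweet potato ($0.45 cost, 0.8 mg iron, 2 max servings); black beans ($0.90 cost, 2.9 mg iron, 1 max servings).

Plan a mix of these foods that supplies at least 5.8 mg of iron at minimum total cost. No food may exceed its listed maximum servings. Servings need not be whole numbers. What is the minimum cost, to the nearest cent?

Cost per mg of iron: black beans $0.3103, spinach $0.4783, sweet potato $0.5625, tempeh $0.7500, banana $1.1667.
Take 1 serving of black beans: +2.9 mg iron for $0.90 (total $0.90, still need 2.9 mg).
Take 1.261 servings of spinach: +2.9 mg iron for $1.39 (total $2.29, still need 0.0 mg).
Greedy by cheapest-per-mg is optimal for a single linear constraint, so the minimum cost is $2.29.

$2.29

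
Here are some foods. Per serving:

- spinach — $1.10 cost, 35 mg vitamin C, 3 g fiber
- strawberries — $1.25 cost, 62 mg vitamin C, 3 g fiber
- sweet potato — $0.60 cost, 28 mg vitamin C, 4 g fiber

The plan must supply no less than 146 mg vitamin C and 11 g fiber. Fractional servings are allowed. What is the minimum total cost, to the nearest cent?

Minimising a linear cost over {vitamin C ≥ 146, fiber ≥ 11, servings ≥ 0} — the optimum is at a vertex, using one or two foods.
spinach only: max(146/35, 11/3) = 4.171 servings → $4.59.
strawberries only: max(146/62, 11/3) = 3.667 servings → $4.58.
sweet potato only: max(146/28, 11/4) = 5.214 servings → $3.13.
spinach + strawberries with both tight: 3.012 servings and 0.6543 servings → $4.13.
spinach + sweet potato: the both-tight solution has a negative serving — not a feasible corner.
strawberries + sweet potato with both tight: 1.683 servings and 1.488 servings → $3.00.
So the least-cost plan costs $3.00.

$3.00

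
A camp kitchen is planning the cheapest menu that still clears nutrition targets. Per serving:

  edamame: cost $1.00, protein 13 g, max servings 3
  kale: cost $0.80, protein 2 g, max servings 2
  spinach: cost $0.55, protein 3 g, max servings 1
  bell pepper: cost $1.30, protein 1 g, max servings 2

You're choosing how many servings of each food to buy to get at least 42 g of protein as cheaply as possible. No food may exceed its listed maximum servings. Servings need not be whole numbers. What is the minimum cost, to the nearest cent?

Cost per g of protein: edamame $0.0769, spinach $0.1833, kale $0.4000, bell pepper $1.3000.
Take 3 servings of edamame: +39.0 g protein for $3.00 (total $3.00, still need 3.0 g).
Take 1 serving of spinach: +3.0 g protein for $0.55 (total $3.55, still need 0.0 g).
Greedy by cheapest-per-g is optimal for a single linear constraint, so the minimum cost is $3.55.

$3.55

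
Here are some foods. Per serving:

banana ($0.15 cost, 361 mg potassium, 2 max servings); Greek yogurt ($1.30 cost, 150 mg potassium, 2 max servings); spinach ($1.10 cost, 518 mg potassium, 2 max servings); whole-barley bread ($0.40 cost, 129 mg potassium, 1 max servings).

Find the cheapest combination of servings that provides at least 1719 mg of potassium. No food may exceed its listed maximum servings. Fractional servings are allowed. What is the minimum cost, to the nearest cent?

Cost per mg of potassium: banana $0.0004, spinach $0.0021, whole-barley bread $0.0031, Greek yogurt $0.0087.
Take 2 servings of banana: +722.0 mg potassium for $0.30 (total $0.30, still need 997.0 mg).
Take 1.925 servings of spinach: +997.0 mg potassium for $2.12 (total $2.42, still need 0.0 mg).
Greedy by cheapest-per-mg is optimal for a single linear constraint, so the minimum cost is $2.42.

$2.42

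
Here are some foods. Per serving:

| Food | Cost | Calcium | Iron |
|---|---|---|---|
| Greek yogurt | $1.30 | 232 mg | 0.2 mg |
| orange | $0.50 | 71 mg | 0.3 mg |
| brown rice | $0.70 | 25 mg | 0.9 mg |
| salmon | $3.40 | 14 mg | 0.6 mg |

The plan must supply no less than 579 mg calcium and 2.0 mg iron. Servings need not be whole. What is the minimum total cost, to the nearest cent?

$3.89

Check every corner: each single food scaled to meet both minima, and each pair solved so both constraints bind.
Greek yogurt only: max(579/232, 2.0/0.2) = 10 servings → $13.00.
orange only: max(579/71, 2.0/0.3) = 8.155 servings → $4.08.
brown rice only: max(579/25, 2.0/0.9) = 23.16 servings → $16.21.
salmon only: max(579/14, 2.0/0.6) = 41.36 servings → $140.61.
Greek yogurt + orange with both tight: 0.5722 servings and 6.285 servings → $3.89.
Greek yogurt + brown rice with both tight: 2.312 servings and 1.709 servings → $4.20.
Greek yogurt + salmon with both tight: 2.342 servings and 2.553 servings → $11.72.
orange + brown rice: intersection lies outside the first quadrant.
orange + salmon: intersection lies outside the first quadrant.
brown rice + salmon: the both-tight solution has a negative serving — not a feasible corner.
The minimum over all feasible corners is $3.89.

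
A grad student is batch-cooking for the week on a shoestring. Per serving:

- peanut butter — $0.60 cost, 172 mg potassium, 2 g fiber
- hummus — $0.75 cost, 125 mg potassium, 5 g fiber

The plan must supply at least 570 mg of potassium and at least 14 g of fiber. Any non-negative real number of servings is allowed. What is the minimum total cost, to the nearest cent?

$2.64

A basic optimal solution has at most two foods positive. Try each food alone and each pair with both targets met exactly.
peanut butter only: max(570/172, 14/2) = 7 servings → $4.20.
hummus only: max(570/125, 14/5) = 4.56 servings → $3.42.
peanut butter + hummus with both tight: 1.803 servings and 2.079 servings → $2.64.
So the least-cost plan costs $2.64.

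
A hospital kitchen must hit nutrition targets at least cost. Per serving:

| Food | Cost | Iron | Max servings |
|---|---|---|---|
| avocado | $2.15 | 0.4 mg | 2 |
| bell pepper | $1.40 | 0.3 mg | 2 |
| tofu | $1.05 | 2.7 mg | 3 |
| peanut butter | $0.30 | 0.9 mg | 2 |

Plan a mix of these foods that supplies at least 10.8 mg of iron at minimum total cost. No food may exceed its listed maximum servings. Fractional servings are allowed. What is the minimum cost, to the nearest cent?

$8.16

Cost per mg of iron: peanut butter $0.3333, tofu $0.3889, bell pepper $4.6667, avocado $5.3750.
Take 2 servings of peanut butter: +1.8 mg iron for $0.60 (total $0.60, still need 9.0 mg).
Take 3 servings of tofu: +8.1 mg iron for $3.15 (total $3.75, still need 0.9 mg).
Take 2 servings of bell pepper: +0.6 mg iron for $2.80 (total $6.55, still need 0.3 mg).
Take 0.75 servings of avocado: +0.3 mg iron for $1.61 (total $8.16, still need 0.0 mg).
Filling from the cheapest source first is optimal under one linear minimum: $8.16.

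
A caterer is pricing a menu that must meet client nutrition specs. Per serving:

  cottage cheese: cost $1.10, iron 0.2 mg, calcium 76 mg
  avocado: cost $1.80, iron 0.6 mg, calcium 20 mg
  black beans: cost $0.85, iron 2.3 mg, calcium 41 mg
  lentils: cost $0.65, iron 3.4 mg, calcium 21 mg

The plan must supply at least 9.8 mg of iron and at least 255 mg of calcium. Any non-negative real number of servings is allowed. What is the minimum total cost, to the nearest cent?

$4.64

With two linear requirements the optimum uses one or two foods; enumerate the corners.
cottage cheese only: max(9.8/0.2, 255/76) = 49 servings → $53.90.
avocado only: max(9.8/0.6, 255/20) = 16.33 servings → $29.40.
black beans only: max(9.8/2.3, 255/41) = 6.22 servings → $5.29.
lentils only: max(9.8/3.4, 255/21) = 12.14 servings → $7.89.
cottage cheese + avocado: the both-tight solution has a negative serving — not a feasible corner.
cottage cheese + black beans with both tight: 1.109 servings and 4.164 servings → $4.76.
cottage cheese + lentils with both tight: 2.601 servings and 2.729 servings → $4.64.
avocado + black beans with both tight: 8.631 servings and 2.009 servings → $17.24.
avocado + lentils with both tight: 11.94 servings and 0.7762 servings → $21.99.
black beans + lentils with both targets exact would need a negative amount; discard.
So the least-cost plan costs $4.64.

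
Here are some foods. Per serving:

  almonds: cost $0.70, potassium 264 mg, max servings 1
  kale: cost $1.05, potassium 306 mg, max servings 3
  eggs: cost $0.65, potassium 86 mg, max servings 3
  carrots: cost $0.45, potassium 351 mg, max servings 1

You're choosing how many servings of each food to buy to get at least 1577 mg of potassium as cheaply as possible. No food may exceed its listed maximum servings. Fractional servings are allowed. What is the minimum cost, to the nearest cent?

$4.63

Cost per mg of potassium: carrots $0.0013, almonds $0.0027, kale $0.0034, eggs $0.0076.
Take 1 serving of carrots: +351.0 mg potassium for $0.45 (total $0.45, still need 1226.0 mg).
Take 1 serving of almonds: +264.0 mg potassium for $0.70 (total $1.15, still need 962.0 mg).
Take 3 servings of kale: +918.0 mg potassium for $3.15 (total $4.30, still need 44.0 mg).
Take 0.5116 servings of eggs: +44.0 mg potassium for $0.33 (total $4.63, still need 0.0 mg).
Filling from the cheapest source first is optimal under one linear minimum: $4.63.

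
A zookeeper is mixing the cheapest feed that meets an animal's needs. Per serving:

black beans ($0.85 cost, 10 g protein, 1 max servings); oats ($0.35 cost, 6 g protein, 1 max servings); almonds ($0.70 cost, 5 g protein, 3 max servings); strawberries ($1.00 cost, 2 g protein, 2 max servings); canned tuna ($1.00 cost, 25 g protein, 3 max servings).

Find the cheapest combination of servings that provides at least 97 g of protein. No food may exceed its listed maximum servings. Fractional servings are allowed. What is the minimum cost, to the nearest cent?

$5.04

Cost per g of protein: canned tuna $0.0400, oats $0.0583, black beans $0.0850, almonds $0.1400, strawberries $0.5000.
Take 3 servings of canned tuna: +75.0 g protein for $3.00 (total $3.00, still need 22.0 g).
Take 1 serving of oats: +6.0 g protein for $0.35 (total $3.35, still need 16.0 g).
Take 1 serving of black beans: +10.0 g protein for $0.85 (total $4.20, still need 6.0 g).
Take 1.2 servings of almonds: +6.0 g protein for $0.84 (total $5.04, still need 0.0 g).
Filling from the cheapest source first is optimal under one linear minimum: $5.04.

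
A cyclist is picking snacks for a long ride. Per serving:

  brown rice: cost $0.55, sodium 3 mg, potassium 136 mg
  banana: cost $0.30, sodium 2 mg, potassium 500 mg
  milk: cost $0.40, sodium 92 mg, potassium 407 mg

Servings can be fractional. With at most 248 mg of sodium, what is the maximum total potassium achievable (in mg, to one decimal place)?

62000.0 mg

Potassium per mg sodium: banana 250, brown rice 45.33, milk 4.424.
With no serving limits, spend the whole sodium allowance on banana: 248 mg / 2 mg × 500 mg = 62000.0 mg.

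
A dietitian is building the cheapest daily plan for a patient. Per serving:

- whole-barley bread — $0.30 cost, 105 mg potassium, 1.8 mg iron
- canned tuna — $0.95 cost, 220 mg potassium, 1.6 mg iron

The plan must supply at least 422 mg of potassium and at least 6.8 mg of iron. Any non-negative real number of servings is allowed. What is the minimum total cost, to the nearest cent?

$1.21

whole-barley bread only: max(422/105, 6.8/1.8) = 4.019 servings → $1.21.
canned tuna only: max(422/220, 6.8/1.6) = 4.25 servings → $4.04.
whole-barley bread + canned tuna with both tight: 3.6 servings and 0.2 servings → $1.27.
So the least-cost plan costs $1.21.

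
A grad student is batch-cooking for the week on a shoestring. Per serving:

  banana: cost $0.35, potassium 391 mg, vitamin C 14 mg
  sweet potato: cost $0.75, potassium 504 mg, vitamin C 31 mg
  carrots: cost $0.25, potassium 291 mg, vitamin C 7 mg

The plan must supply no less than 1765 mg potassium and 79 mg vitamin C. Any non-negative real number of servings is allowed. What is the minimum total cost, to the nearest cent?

$1.94

Compare the cost at each extreme point of the feasible region.
banana only: max(1765/391, 79/14) = 5.643 servings → $1.98.
sweet potato only: max(1765/504, 79/31) = 3.502 servings → $2.63.
carrots only: max(1765/291, 79/7) = 11.29 servings → $2.82.
banana + sweet potato with both tight: 2.942 servings and 1.22 servings → $1.94.
banana + carrots: intersection lies outside the first quadrant.
sweet potato + carrots with both tight: 1.936 servings and 2.712 servings → $2.13.
The minimum over all feasible corners is $1.94.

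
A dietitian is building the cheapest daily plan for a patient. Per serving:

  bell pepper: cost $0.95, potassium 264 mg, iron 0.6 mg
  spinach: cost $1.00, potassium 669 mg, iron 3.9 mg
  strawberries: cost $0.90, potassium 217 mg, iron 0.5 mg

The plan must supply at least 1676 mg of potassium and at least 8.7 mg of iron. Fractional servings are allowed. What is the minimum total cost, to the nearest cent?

$2.51

At the optimum either one food covers both requirements or two foods hit both targets exactly; no other combination can be cheaper.
bell pepper only: max(1676/264, 8.7/0.6) = 14.5 servings → $13.78.
spinach only: max(1676/669, 8.7/3.9) = 2.505 servings → $2.51.
strawberries only: max(1676/217, 8.7/0.5) = 17.4 servings → $15.66.
bell pepper + spinach with both tight: 1.14 servings and 2.055 servings → $3.14.
bell pepper + strawberries with both targets exact would need a negative amount; discard.
spinach + strawberries with both tight: 2.051 servings and 1.399 servings → $3.31.
Cheapest feasible corner: $2.51.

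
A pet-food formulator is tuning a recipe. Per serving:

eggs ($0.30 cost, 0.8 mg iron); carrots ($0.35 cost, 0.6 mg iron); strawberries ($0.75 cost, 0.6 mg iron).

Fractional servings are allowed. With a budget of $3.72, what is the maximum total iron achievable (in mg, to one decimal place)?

9.9 mg

Iron per dollar: eggs 2.667, carrots 1.714, strawberries 0.8.
With no serving limits, spend the whole cost allowance on eggs: $3.72 / $0.30 × 0.8 mg = 9.9 mg.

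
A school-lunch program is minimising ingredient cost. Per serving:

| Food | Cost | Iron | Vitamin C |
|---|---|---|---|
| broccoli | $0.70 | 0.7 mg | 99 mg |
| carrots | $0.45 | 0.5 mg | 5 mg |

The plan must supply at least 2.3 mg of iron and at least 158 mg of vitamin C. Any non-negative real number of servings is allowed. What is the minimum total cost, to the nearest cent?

A basic optimal solution has at most two foods positive. Try each food alone and each pair with both targets met exactly.
broccoli only: max(2.3/0.7, 158/99) = 3.286 servings → $2.30.
carrots only: max(2.3/0.5, 158/5) = 31.6 servings → $14.22.
broccoli + carrots with both tight: 1.467 servings and 2.546 servings → $2.17.
The minimum over all feasible corners is $2.17.

$2.17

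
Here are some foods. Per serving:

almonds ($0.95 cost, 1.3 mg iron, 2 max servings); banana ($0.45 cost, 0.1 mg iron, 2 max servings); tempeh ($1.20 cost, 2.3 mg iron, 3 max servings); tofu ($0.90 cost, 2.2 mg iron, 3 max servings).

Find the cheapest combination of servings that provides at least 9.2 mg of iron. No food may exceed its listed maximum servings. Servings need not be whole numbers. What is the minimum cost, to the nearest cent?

Cost per mg of iron: tofu $0.4091, tempeh $0.5217, almonds $0.7308, banana $4.5000.
Take 3 servings of tofu: +6.6 mg iron for $2.70 (total $2.70, still need 2.6 mg).
Take 1.13 servings of tempeh: +2.6 mg iron for $1.36 (total $4.06, still need 0.0 mg).
Greedy by cheapest-per-mg is optimal for a single linear constraint, so the minimum cost is $4.06.

$4.06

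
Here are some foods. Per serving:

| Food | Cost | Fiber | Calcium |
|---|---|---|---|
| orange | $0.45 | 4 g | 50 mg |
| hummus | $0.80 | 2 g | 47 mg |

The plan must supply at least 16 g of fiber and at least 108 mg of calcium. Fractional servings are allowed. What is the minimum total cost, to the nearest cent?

An LP optimum is at a vertex; with two nutrient constraints at most two foods are used. Check each candidate.
orange only: max(16/4, 108/50) = 4 servings → $1.80.
hummus only: max(16/2, 108/47) = 8 servings → $6.40.
orange + hummus: the both-tight solution has a negative serving — not a feasible corner.
So the least-cost plan costs $1.80.

$1.80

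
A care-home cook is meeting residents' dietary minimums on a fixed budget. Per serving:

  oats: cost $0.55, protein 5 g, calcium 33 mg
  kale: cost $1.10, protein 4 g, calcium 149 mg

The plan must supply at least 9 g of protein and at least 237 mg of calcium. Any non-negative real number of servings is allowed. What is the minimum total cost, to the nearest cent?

oats only: max(9/5, 237/33) = 7.182 servings → $3.95.
kale only: max(9/4, 237/149) = 2.25 servings → $2.48.
oats + kale with both tight: 0.6411 servings and 1.449 servings → $1.95.
The minimum over all feasible corners is $1.95.

$1.95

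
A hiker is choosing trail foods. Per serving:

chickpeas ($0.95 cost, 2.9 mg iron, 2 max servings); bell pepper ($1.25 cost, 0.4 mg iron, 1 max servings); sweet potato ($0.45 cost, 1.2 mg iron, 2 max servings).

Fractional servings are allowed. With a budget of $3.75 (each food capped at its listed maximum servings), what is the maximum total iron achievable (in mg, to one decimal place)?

Iron per dollar: chickpeas 3.053, sweet potato 2.667, bell pepper 0.32.
Take 2 servings of chickpeas: spends $1.90, +5.8 mg iron (running total 5.8 mg).
Take 2 servings of sweet potato: spends $0.90, +2.4 mg iron (running total 8.2 mg).
Take 0.76 servings of bell pepper: spends $0.95, +0.3 mg iron (running total 8.5 mg).
Greedy by best ratio exhausts the cost allowance optimally: 8.5 mg.

8.5 mg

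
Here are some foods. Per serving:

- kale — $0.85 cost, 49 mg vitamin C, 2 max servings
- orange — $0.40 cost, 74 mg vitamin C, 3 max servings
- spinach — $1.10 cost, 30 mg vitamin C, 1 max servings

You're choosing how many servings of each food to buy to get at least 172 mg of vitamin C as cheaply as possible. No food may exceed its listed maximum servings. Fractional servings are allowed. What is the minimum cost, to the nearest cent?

$0.93

Cost per mg of vitamin C: orange $0.0054, kale $0.0173, spinach $0.0367.
Take 2.324 servings of orange: +172.0 mg vitamin C for $0.93 (total $0.93, still need 0.0 mg).
Greedy by cheapest-per-mg is optimal for a single linear constraint, so the minimum cost is $0.93.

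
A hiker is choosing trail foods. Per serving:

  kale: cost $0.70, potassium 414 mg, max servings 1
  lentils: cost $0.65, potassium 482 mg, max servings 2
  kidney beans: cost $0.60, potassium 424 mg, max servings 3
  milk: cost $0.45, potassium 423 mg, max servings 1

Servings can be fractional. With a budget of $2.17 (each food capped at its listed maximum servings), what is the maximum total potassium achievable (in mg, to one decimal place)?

Potassium per dollar: milk 940, lentils 741.5, kidney beans 706.7, kale 591.4.
Take 1 serving of milk: spends $0.45, +423.0 mg potassium (running total 423.0 mg).
Take 2 servings of lentils: spends $1.30, +964.0 mg potassium (running total 1387.0 mg).
Take 0.7 servings of kidney beans: spends $0.42, +296.8 mg potassium (running total 1683.8 mg).
Filling greedily by potassium-per-dollar is optimal for one linear limit, giving 1683.8 mg.

1683.8 mg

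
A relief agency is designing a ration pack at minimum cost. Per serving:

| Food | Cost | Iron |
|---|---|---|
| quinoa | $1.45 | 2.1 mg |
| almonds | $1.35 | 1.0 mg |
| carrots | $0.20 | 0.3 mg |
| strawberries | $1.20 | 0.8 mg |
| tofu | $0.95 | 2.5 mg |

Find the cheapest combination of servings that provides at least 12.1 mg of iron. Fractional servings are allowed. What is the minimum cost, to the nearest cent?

Cost per mg of iron: tofu $0.3800, carrots $0.6667, quinoa $0.6905, almonds $1.3500, strawberries $1.5000.
With no serving limits, use only tofu: 12.1 mg / 2.5 mg = 4.84 servings × $0.95 = $4.60.

$4.60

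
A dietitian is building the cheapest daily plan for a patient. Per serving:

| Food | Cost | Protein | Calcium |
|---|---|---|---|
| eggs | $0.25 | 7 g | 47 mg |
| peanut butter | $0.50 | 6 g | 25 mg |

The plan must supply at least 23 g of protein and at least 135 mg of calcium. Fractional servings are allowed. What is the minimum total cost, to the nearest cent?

$0.82

This is a tiny linear program; its minimum lies at a vertex of the feasible set. List the vertices and price them.
eggs only: max(23/7, 135/47) = 3.286 servings → $0.82.
peanut butter only: max(23/6, 135/25) = 5.4 servings → $2.70.
eggs + peanut butter with both tight: 2.196 servings and 1.271 servings → $1.18.
The minimum over all feasible corners is $0.82.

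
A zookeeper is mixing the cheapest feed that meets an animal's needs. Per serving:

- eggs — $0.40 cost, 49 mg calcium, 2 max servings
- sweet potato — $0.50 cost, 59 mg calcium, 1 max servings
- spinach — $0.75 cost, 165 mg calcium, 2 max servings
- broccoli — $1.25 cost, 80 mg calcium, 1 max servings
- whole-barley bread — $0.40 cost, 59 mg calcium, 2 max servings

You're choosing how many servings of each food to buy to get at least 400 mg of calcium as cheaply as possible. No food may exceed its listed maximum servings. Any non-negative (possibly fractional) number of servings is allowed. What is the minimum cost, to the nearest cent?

$1.97

Cost per mg of calcium: spinach $0.0045, whole-barley bread $0.0068, eggs $0.0082, sweet potato $0.0085, broccoli $0.0156.
Take 2 servings of spinach: +330.0 mg calcium for $1.50 (total $1.50, still need 70.0 mg).
Take 1.186 servings of whole-barley bread: +70.0 mg calcium for $0.47 (total $1.97, still need 0.0 mg).
Greedy by cheapest-per-mg is optimal for a single linear constraint, so the minimum cost is $1.97.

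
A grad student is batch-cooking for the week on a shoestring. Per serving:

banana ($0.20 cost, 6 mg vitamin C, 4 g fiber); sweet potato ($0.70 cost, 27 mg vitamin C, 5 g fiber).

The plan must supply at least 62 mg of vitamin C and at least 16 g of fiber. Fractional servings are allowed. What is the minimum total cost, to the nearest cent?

An LP optimum is at a vertex; with two nutrient constraints at most two foods are used. Check each candidate.
banana only: max(62/6, 16/4) = 10.33 servings → $2.07.
sweet potato only: max(62/27, 16/5) = 3.2 servings → $2.24.
banana + sweet potato with both tight: 1.564 servings and 1.949 servings → $1.68.
So the least-cost plan costs $1.68.

$1.68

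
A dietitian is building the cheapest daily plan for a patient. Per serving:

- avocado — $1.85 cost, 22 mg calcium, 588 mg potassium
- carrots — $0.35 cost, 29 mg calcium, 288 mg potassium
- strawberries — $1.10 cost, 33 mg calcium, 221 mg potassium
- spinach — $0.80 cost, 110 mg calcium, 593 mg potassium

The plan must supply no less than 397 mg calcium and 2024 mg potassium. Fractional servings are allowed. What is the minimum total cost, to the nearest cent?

$2.89

The cheapest plan sits at a corner of the feasible region — with two constraints it uses at most two foods.
avocado only: max(397/22, 2024/588) = 18.05 servings → $33.38.
carrots only: max(397/29, 2024/288) = 13.69 servings → $4.79.
strawberries only: max(397/33, 2024/221) = 12.03 servings → $13.23.
spinach only: max(397/110, 2024/593) = 3.609 servings → $2.89.
avocado + carrots: the both-tight solution has a negative serving — not a feasible corner.
avocado + strawberries with both targets exact would need a negative amount; discard.
avocado + spinach: intersection lies outside the first quadrant.
carrots + strawberries with both targets exact would need a negative amount; discard.
carrots + spinach with both targets exact would need a negative amount; discard.
strawberries + spinach: the both-tight solution has a negative serving — not a feasible corner.
So the least-cost plan costs $2.89.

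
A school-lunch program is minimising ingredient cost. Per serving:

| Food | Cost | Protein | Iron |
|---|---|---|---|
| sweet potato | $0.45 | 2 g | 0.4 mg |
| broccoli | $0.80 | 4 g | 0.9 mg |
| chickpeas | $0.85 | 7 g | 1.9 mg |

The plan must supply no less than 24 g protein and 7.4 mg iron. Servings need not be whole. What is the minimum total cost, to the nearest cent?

$3.31

sweet potato only: max(24/2, 7.4/0.4) = 18.5 servings → $8.32.
broccoli only: max(24/4, 7.4/0.9) = 8.222 servings → $6.58.
chickpeas only: max(24/7, 7.4/1.9) = 3.895 servings → $3.31.
sweet potato + broccoli with both targets exact would need a negative amount; discard.
sweet potato + chickpeas with both targets exact would need a negative amount; discard.
broccoli + chickpeas with both targets exact would need a negative amount; discard.
The minimum over all feasible corners is $3.31.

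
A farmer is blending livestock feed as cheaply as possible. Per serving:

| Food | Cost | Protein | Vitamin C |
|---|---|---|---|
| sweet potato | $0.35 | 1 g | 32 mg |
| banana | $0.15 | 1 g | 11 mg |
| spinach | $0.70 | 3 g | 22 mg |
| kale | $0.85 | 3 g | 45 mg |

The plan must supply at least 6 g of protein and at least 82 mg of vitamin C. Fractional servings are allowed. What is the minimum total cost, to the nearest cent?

Check every corner: each single food scaled to meet both minima, and each pair solved so both constraints bind.
sweet potato only: max(6/1, 82/32) = 6 servings → $2.10.
banana only: max(6/1, 82/11) = 7.455 servings → $1.12.
spinach only: max(6/3, 82/22) = 3.727 servings → $2.61.
kale only: max(6/3, 82/45) = 2 servings → $1.70.
sweet potato + banana with both tight: 0.7619 servings and 5.238 servings → $1.05.
sweet potato + spinach with both tight: 1.541 servings and 1.486 servings → $1.58.
sweet potato + kale: intersection lies outside the first quadrant.
banana + spinach: the both-tight solution has a negative serving — not a feasible corner.
banana + kale with both tight: 2 servings and 1.333 servings → $1.43.
spinach + kale with both tight: 0.3478 servings and 1.652 servings → $1.65.
So the least-cost plan costs $1.05.

$1.05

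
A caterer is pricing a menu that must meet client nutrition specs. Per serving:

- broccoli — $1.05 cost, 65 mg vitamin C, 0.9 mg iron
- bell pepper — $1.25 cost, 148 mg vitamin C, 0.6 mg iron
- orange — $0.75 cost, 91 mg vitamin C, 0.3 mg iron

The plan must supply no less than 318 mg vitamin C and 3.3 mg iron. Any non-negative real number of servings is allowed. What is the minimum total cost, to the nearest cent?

$4.27

For a min-cost LP with two ≥-constraints, a basic feasible solution has at most two positive variables.
broccoli only: max(318/65, 3.3/0.9) = 4.892 servings → $5.14.
bell pepper only: max(318/148, 3.3/0.6) = 5.5 servings → $6.88.
orange only: max(318/91, 3.3/0.3) = 11 servings → $8.25.
broccoli + bell pepper with both tight: 3.159 servings and 0.7611 servings → $4.27.
broccoli + orange with both tight: 3.284 servings and 1.149 servings → $4.31.
bell pepper + orange with both targets exact would need a negative amount; discard.
So the least-cost plan costs $4.27.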